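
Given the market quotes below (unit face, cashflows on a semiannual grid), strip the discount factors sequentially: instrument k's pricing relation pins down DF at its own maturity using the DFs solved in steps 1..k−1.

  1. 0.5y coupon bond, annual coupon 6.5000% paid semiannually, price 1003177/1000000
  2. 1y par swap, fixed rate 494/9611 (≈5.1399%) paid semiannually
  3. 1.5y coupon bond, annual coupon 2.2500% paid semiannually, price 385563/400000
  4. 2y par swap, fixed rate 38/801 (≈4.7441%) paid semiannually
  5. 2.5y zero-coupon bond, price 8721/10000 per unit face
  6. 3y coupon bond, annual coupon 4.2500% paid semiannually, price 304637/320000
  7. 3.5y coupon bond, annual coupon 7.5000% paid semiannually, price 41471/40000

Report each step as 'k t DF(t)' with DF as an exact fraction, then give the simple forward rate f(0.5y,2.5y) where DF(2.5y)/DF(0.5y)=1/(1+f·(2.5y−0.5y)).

step 1 [0.5y] bond c/2=13/400: DF=(1003177/1000000 − 13/400·(0))/(1+13/400) = 2429/2500 ≈ 0.971600
step 2 [1y] swap r/2=247/9611: DF=(1 − 247/9611·(0.971600))/(1+247/9611) = 4753/5000 ≈ 0.950600
step 3 [1.5y] bond c/2=9/800: DF=(385563/400000 − 9/800·(0.971600+0.950600))/(1+9/800) = 4659/5000 ≈ 0.931800
step 4 [2y] swap r/2=19/801: DF=(1 − 19/801·(0.971600+0.950600+0.931800))/(1+19/801) = 9107/10000 ≈ 0.910700
step 5 [2.5y] zero: DF = P = 8721/10000 ≈ 0.872100
step 6 [3y] bond c/2=17/800: DF=(304637/320000 − 17/800·(0.971600+0.950600+0.931800+0.910700+0.872100))/(1+17/800) = 8357/10000 ≈ 0.835700
step 7 [3.5y] bond c/2=3/80: DF=(41471/40000 − 3/80·(0.971600+0.950600+0.931800+0.910700+0.872100+0.835700))/(1+3/80) = 1603/2000 ≈ 0.801500

1 1/2 2429/2500
2 1 4753/5000
3 3/2 4659/5000
4 2 9107/10000
5 5/2 8721/10000
6 3 8357/10000
7 7/2 1603/2000
f(0.5y,2.5y) = ((2429/2500)/(8721/10000) − 1)/(2) = 995/17442 ≈ 5.7046%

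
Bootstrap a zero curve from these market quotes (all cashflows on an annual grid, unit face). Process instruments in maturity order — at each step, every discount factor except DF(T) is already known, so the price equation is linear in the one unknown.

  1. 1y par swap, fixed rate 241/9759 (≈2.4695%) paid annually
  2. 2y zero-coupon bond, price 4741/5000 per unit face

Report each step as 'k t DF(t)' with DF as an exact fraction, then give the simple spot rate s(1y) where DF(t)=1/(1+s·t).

step 1 [1y] swap r/1=241/9759: DF=(1 − 241/9759·(0))/(1+241/9759) = 9759/10000 ≈ 0.975900
step 2 [2y] zero: DF = P = 4741/5000 ≈ 0.948200

1 1 9759/10000
2 2 4741/5000
s(1y) = (1/(9759/10000) − 1)/(1) = 241/9759 ≈ 2.4695%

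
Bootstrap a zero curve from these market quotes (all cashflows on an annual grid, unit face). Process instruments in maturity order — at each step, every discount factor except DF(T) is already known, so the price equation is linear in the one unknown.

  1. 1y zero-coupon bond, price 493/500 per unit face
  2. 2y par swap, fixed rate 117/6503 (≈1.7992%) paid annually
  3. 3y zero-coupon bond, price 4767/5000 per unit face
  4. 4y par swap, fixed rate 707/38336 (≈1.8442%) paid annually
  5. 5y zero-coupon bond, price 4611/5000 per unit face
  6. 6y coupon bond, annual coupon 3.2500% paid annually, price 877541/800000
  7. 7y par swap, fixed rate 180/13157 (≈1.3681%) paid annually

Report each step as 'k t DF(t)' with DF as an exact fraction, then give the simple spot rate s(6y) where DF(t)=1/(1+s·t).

1 1 493/500
2 2 9649/10000
3 3 4767/5000
4 4 9293/10000
5 5 4611/5000
6 6 9127/10000
7 7 91/100
s(6y) = (1/(9127/10000) − 1)/(6) = 291/18254 ≈ 1.5942%

step 1 [1y] zero: DF = P = 493/500 ≈ 0.986000
step 2 [2y] swap r/1=117/6503: DF=(1 − 117/6503·(0.986000))/(1+117/6503) = 9649/10000 ≈ 0.964900
step 3 [3y] zero: DF = P = 4767/5000 ≈ 0.953400
step 4 [4y] swap r/1=707/38336: DF=(1 − 707/38336·(0.986000+0.964900+0.953400))/(1+707/38336) = 9293/10000 ≈ 0.929300
step 5 [5y] zero: DF = P = 4611/5000 ≈ 0.922200
step 6 [6y] bond c/1=13/400: DF=(877541/800000 − 13/400·(0.986000+0.964900+0.953400+0.929300+0.922200))/(1+13/400) = 9127/10000 ≈ 0.912700
step 7 [7y] swap r/1=180/13157: DF=(1 − 180/13157·(0.986000+0.964900+0.953400+0.929300+0.922200+0.912700))/(1+180/13157) = 91/100 ≈ 0.910000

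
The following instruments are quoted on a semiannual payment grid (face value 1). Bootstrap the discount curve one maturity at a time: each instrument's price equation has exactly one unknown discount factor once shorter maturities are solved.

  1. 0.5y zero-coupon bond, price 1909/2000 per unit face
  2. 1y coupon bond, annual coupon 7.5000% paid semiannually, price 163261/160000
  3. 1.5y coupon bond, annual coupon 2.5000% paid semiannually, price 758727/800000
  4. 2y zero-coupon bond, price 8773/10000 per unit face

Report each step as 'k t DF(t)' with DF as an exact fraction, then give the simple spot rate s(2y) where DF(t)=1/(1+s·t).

1 1/2 1909/2000
2 1 949/1000
3 3/2 2283/2500
4 2 8773/10000
s(2y) = (1/(8773/10000) − 1)/(2) = 1227/17546 ≈ 6.9930%

step 1 [0.5y] zero: DF = P = 1909/2000 ≈ 0.954500
step 2 [1y] bond c/2=3/80: DF=(163261/160000 − 3/80·(0.954500))/(1+3/80) = 949/1000 ≈ 0.949000
step 3 [1.5y] bond c/2=1/80: DF=(758727/800000 − 1/80·(0.954500+0.949000))/(1+1/80) = 2283/2500 ≈ 0.913200
step 4 [2y] zero: DF = P = 8773/10000 ≈ 0.877300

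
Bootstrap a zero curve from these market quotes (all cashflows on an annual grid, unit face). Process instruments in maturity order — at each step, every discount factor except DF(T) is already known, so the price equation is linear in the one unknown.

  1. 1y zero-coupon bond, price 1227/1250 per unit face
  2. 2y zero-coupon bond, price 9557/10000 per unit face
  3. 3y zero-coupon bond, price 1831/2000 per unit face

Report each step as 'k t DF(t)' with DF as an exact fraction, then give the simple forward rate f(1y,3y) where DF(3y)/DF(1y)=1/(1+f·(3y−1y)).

step 1 [1y] zero: DF = P = 1227/1250 ≈ 0.981600
step 2 [2y] zero: DF = P = 9557/10000 ≈ 0.955700
step 3 [3y] zero: DF = P = 1831/2000 ≈ 0.915500

1 1 1227/1250
2 2 9557/10000
3 3 1831/2000
f(1y,3y) = ((1227/1250)/(1831/2000) − 1)/(2) = 661/18310 ≈ 3.6100%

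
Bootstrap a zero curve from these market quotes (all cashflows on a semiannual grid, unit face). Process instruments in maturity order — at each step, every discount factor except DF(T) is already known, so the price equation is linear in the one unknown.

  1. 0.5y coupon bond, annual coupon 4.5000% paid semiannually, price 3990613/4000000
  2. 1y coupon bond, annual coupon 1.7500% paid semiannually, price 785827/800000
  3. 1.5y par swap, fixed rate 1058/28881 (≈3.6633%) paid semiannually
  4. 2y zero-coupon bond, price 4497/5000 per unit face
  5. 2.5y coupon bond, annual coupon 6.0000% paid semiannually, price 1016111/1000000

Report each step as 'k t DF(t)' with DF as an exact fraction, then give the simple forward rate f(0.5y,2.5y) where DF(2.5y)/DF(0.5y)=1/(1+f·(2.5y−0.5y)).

1 1/2 9757/10000
2 1 9653/10000
3 3/2 9471/10000
4 2 4497/5000
5 5/2 4381/5000
f(0.5y,2.5y) = ((9757/10000)/(4381/5000) − 1)/(2) = 995/17524 ≈ 5.6779%

step 1 [0.5y] bond c/2=9/400: DF=(3990613/4000000 − 9/400·(0))/(1+9/400) = 9757/10000 ≈ 0.975700
step 2 [1y] bond c/2=7/800: DF=(785827/800000 − 7/800·(0.975700))/(1+7/800) = 9653/10000 ≈ 0.965300
step 3 [1.5y] swap r/2=529/28881: DF=(1 − 529/28881·(0.975700+0.965300))/(1+529/28881) = 9471/10000 ≈ 0.947100
step 4 [2y] zero: DF = P = 4497/5000 ≈ 0.899400
step 5 [2.5y] bond c/2=3/100: DF=(1016111/1000000 − 3/100·(0.975700+0.965300+0.947100+0.899400))/(1+3/100) = 4381/5000 ≈ 0.876200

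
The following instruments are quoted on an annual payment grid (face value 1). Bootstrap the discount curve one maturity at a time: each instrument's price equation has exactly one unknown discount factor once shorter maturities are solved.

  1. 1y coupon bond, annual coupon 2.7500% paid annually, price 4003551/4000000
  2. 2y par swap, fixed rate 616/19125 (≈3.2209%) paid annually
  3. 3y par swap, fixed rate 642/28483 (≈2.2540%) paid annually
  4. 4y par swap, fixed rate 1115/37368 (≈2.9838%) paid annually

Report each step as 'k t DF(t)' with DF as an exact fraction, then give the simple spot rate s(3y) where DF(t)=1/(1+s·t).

step 1 [1y] bond c/1=11/400: DF=(4003551/4000000 − 11/400·(0))/(1+11/400) = 9741/10000 ≈ 0.974100
step 2 [2y] swap r/1=616/19125: DF=(1 − 616/19125·(0.974100))/(1+616/19125) = 1173/1250 ≈ 0.938400
step 3 [3y] swap r/1=642/28483: DF=(1 − 642/28483·(0.974100+0.938400))/(1+642/28483) = 4679/5000 ≈ 0.935800
step 4 [4y] swap r/1=1115/37368: DF=(1 − 1115/37368·(0.974100+0.938400+0.935800))/(1+1115/37368) = 1777/2000 ≈ 0.888500

1 1 9741/10000
2 2 1173/1250
3 3 4679/5000
4 4 1777/2000
s(3y) = (1/(4679/5000) − 1)/(3) = 107/4679 ≈ 2.2868%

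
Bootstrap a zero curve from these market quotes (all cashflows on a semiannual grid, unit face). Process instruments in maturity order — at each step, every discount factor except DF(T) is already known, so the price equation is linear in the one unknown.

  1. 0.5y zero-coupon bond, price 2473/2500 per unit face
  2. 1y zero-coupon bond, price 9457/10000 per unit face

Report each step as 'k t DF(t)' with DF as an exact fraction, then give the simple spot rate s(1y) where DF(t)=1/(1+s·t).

1 1/2 2473/2500
2 1 9457/10000
s(1y) = (1/(9457/10000) − 1)/(1) = 543/9457 ≈ 5.7418%

step 1 [0.5y] zero: DF = P = 2473/2500 ≈ 0.989200
step 2 [1y] zero: DF = P = 9457/10000 ≈ 0.945700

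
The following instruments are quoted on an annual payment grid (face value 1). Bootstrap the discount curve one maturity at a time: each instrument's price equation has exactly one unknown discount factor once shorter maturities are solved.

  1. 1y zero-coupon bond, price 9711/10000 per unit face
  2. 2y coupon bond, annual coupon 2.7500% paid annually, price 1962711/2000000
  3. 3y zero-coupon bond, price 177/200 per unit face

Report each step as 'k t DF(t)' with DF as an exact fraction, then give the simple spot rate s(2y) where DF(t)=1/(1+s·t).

step 1 [1y] zero: DF = P = 9711/10000 ≈ 0.971100
step 2 [2y] bond c/1=11/400: DF=(1962711/2000000 − 11/400·(0.971100))/(1+11/400) = 9291/10000 ≈ 0.929100
step 3 [3y] zero: DF = P = 177/200 ≈ 0.885000

1 1 9711/10000
2 2 9291/10000
3 3 177/200
s(2y) = (1/(9291/10000) − 1)/(2) = 709/18582 ≈ 3.8155%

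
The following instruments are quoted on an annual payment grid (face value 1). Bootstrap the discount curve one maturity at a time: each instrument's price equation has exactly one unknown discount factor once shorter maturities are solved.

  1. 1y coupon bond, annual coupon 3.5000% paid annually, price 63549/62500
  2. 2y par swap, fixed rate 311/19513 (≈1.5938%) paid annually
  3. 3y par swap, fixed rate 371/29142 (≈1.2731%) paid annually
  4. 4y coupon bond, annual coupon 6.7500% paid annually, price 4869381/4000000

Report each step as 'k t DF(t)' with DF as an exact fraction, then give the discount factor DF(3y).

1 1 614/625
2 2 9689/10000
3 3 9629/10000
4 4 9561/10000
DF(3y) = 9629/10000 ≈ 0.962900

step 1 [1y] bond c/1=7/200: DF=(63549/62500 − 7/200·(0))/(1+7/200) = 614/625 ≈ 0.982400
step 2 [2y] swap r/1=311/19513: DF=(1 − 311/19513·(0.982400))/(1+311/19513) = 9689/10000 ≈ 0.968900
step 3 [3y] swap r/1=371/29142: DF=(1 − 371/29142·(0.982400+0.968900))/(1+371/29142) = 9629/10000 ≈ 0.962900
step 4 [4y] bond c/1=27/400: DF=(4869381/4000000 − 27/400·(0.982400+0.968900+0.962900))/(1+27/400) = 9561/10000 ≈ 0.956100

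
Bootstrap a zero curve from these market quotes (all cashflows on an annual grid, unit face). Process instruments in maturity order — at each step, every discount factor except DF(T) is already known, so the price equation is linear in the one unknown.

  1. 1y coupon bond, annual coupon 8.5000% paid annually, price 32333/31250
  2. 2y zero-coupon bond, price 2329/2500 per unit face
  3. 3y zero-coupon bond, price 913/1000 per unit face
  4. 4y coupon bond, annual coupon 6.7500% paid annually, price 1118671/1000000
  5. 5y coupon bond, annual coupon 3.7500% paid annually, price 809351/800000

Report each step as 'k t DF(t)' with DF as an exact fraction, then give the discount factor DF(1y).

1 1 596/625
2 2 2329/2500
3 3 913/1000
4 4 871/1000
5 5 337/400
DF(1y) = 596/625 ≈ 0.953600

step 1 [1y] bond c/1=17/200: DF=(32333/31250 − 17/200·(0))/(1+17/200) = 596/625 ≈ 0.953600
step 2 [2y] zero: DF = P = 2329/2500 ≈ 0.931600
step 3 [3y] zero: DF = P = 913/1000 ≈ 0.913000
step 4 [4y] bond c/1=27/400: DF=(1118671/1000000 − 27/400·(0.953600+0.931600+0.913000))/(1+27/400) = 871/1000 ≈ 0.871000
step 5 [5y] bond c/1=3/80: DF=(809351/800000 − 3/80·(0.953600+0.931600+0.913000+0.871000))/(1+3/80) = 337/400 ≈ 0.842500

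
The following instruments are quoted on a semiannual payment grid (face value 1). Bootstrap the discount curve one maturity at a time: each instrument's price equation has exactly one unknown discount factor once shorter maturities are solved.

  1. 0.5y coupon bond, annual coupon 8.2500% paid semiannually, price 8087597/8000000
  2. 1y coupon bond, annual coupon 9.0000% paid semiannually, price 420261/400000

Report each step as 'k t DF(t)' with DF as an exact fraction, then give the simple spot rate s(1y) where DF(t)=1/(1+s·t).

step 1 [0.5y] bond c/2=33/800: DF=(8087597/8000000 − 33/800·(0))/(1+33/800) = 9709/10000 ≈ 0.970900
step 2 [1y] bond c/2=9/200: DF=(420261/400000 − 9/200·(0.970900))/(1+9/200) = 2409/2500 ≈ 0.963600

1 1/2 9709/10000
2 1 2409/2500
s(1y) = (1/(2409/2500) − 1)/(1) = 91/2409 ≈ 3.7775%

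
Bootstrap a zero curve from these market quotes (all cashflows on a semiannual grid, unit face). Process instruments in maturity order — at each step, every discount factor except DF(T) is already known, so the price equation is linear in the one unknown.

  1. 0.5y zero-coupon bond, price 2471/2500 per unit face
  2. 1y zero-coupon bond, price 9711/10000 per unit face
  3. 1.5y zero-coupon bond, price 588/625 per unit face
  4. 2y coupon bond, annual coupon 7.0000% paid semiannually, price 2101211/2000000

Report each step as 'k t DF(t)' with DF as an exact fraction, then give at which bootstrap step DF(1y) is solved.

1 1/2 2471/2500
2 1 9711/10000
3 3/2 588/625
4 2 917/1000
DF(1y) is solved at step 2

step 1 [0.5y] zero: DF = P = 2471/2500 ≈ 0.988400
step 2 [1y] zero: DF = P = 9711/10000 ≈ 0.971100
step 3 [1.5y] zero: DF = P = 588/625 ≈ 0.940800
step 4 [2y] bond c/2=7/200: DF=(2101211/2000000 − 7/200·(0.988400+0.971100+0.940800))/(1+7/200) = 917/1000 ≈ 0.917000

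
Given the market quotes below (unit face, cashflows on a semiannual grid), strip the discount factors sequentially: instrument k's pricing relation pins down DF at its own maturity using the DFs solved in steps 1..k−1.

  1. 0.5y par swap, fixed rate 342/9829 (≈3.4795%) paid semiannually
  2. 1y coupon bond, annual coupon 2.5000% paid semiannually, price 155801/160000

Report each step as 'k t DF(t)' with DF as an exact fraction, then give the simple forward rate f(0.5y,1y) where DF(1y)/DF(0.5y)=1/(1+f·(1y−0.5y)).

step 1 [0.5y] swap r/2=171/9829: DF=(1 − 171/9829·(0))/(1+171/9829) = 9829/10000 ≈ 0.982900
step 2 [1y] bond c/2=1/80: DF=(155801/160000 − 1/80·(0.982900))/(1+1/80) = 1187/1250 ≈ 0.949600

1 1/2 9829/10000
2 1 1187/1250
f(0.5y,1y) = ((9829/10000)/(1187/1250) − 1)/(1/2) = 333/4748 ≈ 7.0135%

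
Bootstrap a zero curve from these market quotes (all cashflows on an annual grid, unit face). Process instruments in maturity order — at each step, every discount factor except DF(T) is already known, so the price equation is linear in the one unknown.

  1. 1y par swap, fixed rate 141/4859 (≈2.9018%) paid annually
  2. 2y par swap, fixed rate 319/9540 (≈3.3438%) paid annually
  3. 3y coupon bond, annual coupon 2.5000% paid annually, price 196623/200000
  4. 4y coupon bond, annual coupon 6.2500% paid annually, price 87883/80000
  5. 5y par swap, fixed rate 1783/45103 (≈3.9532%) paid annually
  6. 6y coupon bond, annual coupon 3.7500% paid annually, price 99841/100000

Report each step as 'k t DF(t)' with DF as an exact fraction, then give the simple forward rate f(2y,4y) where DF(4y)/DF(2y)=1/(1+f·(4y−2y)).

step 1 [1y] swap r/1=141/4859: DF=(1 − 141/4859·(0))/(1+141/4859) = 4859/5000 ≈ 0.971800
step 2 [2y] swap r/1=319/9540: DF=(1 − 319/9540·(0.971800))/(1+319/9540) = 4681/5000 ≈ 0.936200
step 3 [3y] bond c/1=1/40: DF=(196623/200000 − 1/40·(0.971800+0.936200))/(1+1/40) = 4563/5000 ≈ 0.912600
step 4 [4y] bond c/1=1/16: DF=(87883/80000 − 1/16·(0.971800+0.936200+0.912600))/(1+1/16) = 217/250 ≈ 0.868000
step 5 [5y] swap r/1=1783/45103: DF=(1 − 1783/45103·(0.971800+0.936200+0.912600+0.868000))/(1+1783/45103) = 8217/10000 ≈ 0.821700
step 6 [6y] bond c/1=3/80: DF=(99841/100000 − 3/80·(0.971800+0.936200+0.912600+0.868000+0.821700))/(1+3/80) = 7993/10000 ≈ 0.799300

1 1 4859/5000
2 2 4681/5000
3 3 4563/5000
4 4 217/250
5 5 8217/10000
6 6 7993/10000
f(2y,4y) = ((4681/5000)/(217/250) − 1)/(2) = 11/280 ≈ 3.9286%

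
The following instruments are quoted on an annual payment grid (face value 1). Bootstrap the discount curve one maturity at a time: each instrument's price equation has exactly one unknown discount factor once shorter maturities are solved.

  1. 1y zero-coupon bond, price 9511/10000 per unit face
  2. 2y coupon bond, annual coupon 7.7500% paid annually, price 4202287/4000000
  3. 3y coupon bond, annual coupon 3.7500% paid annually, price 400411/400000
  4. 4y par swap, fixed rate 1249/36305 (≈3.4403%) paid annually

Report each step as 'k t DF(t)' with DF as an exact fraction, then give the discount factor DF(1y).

step 1 [1y] zero: DF = P = 9511/10000 ≈ 0.951100
step 2 [2y] bond c/1=31/400: DF=(4202287/4000000 − 31/400·(0.951100))/(1+31/400) = 4533/5000 ≈ 0.906600
step 3 [3y] bond c/1=3/80: DF=(400411/400000 − 3/80·(0.951100+0.906600))/(1+3/80) = 8977/10000 ≈ 0.897700
step 4 [4y] swap r/1=1249/36305: DF=(1 − 1249/36305·(0.951100+0.906600+0.897700))/(1+1249/36305) = 8751/10000 ≈ 0.875100

1 1 9511/10000
2 2 4533/5000
3 3 8977/10000
4 4 8751/10000
DF(1y) = 9511/10000 ≈ 0.951100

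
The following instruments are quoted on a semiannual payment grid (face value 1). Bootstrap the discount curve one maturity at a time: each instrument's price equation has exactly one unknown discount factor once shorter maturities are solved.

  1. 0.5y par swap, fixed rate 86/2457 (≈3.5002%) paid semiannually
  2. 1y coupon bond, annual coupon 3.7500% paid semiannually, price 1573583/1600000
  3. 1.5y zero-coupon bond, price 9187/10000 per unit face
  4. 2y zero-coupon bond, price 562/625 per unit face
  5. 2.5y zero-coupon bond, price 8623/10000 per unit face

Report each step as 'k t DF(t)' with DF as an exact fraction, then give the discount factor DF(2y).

step 1 [0.5y] swap r/2=43/2457: DF=(1 − 43/2457·(0))/(1+43/2457) = 2457/2500 ≈ 0.982800
step 2 [1y] bond c/2=3/160: DF=(1573583/1600000 − 3/160·(0.982800))/(1+3/160) = 9473/10000 ≈ 0.947300
step 3 [1.5y] zero: DF = P = 9187/10000 ≈ 0.918700
step 4 [2y] zero: DF = P = 562/625 ≈ 0.899200
step 5 [2.5y] zero: DF = P = 8623/10000 ≈ 0.862300

1 1/2 2457/2500
2 1 9473/10000
3 3/2 9187/10000
4 2 562/625
5 5/2 8623/10000
DF(2y) = 562/625 ≈ 0.899200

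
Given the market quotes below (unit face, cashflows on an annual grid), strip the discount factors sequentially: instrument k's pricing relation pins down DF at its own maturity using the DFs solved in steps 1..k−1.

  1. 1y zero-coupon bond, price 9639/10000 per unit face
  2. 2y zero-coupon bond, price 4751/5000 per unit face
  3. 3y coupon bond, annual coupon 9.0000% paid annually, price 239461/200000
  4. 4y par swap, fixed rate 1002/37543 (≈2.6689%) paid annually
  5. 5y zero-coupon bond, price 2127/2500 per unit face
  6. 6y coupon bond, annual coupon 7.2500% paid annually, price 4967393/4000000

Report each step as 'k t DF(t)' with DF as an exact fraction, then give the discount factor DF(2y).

step 1 [1y] zero: DF = P = 9639/10000 ≈ 0.963900
step 2 [2y] zero: DF = P = 4751/5000 ≈ 0.950200
step 3 [3y] bond c/1=9/100: DF=(239461/200000 − 9/100·(0.963900+0.950200))/(1+9/100) = 2351/2500 ≈ 0.940400
step 4 [4y] swap r/1=1002/37543: DF=(1 − 1002/37543·(0.963900+0.950200+0.940400))/(1+1002/37543) = 4499/5000 ≈ 0.899800
step 5 [5y] zero: DF = P = 2127/2500 ≈ 0.850800
step 6 [6y] bond c/1=29/400: DF=(4967393/4000000 − 29/400·(0.963900+0.950200+0.940400+0.899800+0.850800))/(1+29/400) = 4233/5000 ≈ 0.846600

1 1 9639/10000
2 2 4751/5000
3 3 2351/2500
4 4 4499/5000
5 5 2127/2500
6 6 4233/5000
DF(2y) = 4751/5000 ≈ 0.950200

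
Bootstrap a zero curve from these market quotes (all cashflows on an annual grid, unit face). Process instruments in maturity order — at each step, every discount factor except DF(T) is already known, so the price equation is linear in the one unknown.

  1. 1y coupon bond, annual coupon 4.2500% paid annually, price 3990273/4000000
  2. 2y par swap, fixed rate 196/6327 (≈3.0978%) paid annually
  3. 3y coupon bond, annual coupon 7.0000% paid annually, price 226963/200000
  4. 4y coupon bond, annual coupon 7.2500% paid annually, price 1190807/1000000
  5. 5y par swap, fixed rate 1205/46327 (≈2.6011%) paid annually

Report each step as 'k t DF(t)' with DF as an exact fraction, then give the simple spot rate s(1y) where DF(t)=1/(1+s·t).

step 1 [1y] bond c/1=17/400: DF=(3990273/4000000 − 17/400·(0))/(1+17/400) = 9569/10000 ≈ 0.956900
step 2 [2y] swap r/1=196/6327: DF=(1 − 196/6327·(0.956900))/(1+196/6327) = 2353/2500 ≈ 0.941200
step 3 [3y] bond c/1=7/100: DF=(226963/200000 − 7/100·(0.956900+0.941200))/(1+7/100) = 2341/2500 ≈ 0.936400
step 4 [4y] bond c/1=29/400: DF=(1190807/1000000 − 29/400·(0.956900+0.941200+0.936400))/(1+29/400) = 9187/10000 ≈ 0.918700
step 5 [5y] swap r/1=1205/46327: DF=(1 − 1205/46327·(0.956900+0.941200+0.936400+0.918700))/(1+1205/46327) = 1759/2000 ≈ 0.879500

1 1 9569/10000
2 2 2353/2500
3 3 2341/2500
4 4 9187/10000
5 5 1759/2000
s(1y) = (1/(9569/10000) − 1)/(1) = 431/9569 ≈ 4.5041%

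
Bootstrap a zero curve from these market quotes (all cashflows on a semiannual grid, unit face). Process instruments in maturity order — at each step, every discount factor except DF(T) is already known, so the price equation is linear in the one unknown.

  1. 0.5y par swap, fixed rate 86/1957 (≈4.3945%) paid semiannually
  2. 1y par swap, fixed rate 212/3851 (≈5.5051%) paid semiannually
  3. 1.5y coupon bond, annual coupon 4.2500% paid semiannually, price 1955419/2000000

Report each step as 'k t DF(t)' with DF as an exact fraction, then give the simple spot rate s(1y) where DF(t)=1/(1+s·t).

step 1 [0.5y] swap r/2=43/1957: DF=(1 − 43/1957·(0))/(1+43/1957) = 1957/2000 ≈ 0.978500
step 2 [1y] swap r/2=106/3851: DF=(1 − 106/3851·(0.978500))/(1+106/3851) = 947/1000 ≈ 0.947000
step 3 [1.5y] bond c/2=17/800: DF=(1955419/2000000 − 17/800·(0.978500+0.947000))/(1+17/800) = 9173/10000 ≈ 0.917300

1 1/2 1957/2000
2 1 947/1000
3 3/2 9173/10000
s(1y) = (1/(947/1000) − 1)/(1) = 53/947 ≈ 5.5966%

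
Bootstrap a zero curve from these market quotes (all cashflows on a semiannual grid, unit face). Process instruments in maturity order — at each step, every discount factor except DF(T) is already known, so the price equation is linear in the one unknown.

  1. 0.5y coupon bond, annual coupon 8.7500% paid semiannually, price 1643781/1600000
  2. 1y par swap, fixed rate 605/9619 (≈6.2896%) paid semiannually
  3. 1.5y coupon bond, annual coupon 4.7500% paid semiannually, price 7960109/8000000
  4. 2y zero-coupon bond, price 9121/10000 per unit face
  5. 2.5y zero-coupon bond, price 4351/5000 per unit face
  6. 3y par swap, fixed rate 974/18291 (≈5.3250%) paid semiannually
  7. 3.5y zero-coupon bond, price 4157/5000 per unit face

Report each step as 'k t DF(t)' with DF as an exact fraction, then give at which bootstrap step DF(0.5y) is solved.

1 1/2 9843/10000
2 1 1879/2000
3 3/2 9273/10000
4 2 9121/10000
5 5/2 4351/5000
6 3 8539/10000
7 7/2 4157/5000
DF(0.5y) is solved at step 1

step 1 [0.5y] bond c/2=7/160: DF=(1643781/1600000 − 7/160·(0))/(1+7/160) = 9843/10000 ≈ 0.984300
step 2 [1y] swap r/2=605/19238: DF=(1 − 605/19238·(0.984300))/(1+605/19238) = 1879/2000 ≈ 0.939500
step 3 [1.5y] bond c/2=19/800: DF=(7960109/8000000 − 19/800·(0.984300+0.939500))/(1+19/800) = 9273/10000 ≈ 0.927300
step 4 [2y] zero: DF = P = 9121/10000 ≈ 0.912100
step 5 [2.5y] zero: DF = P = 4351/5000 ≈ 0.870200
step 6 [3y] swap r/2=487/18291: DF=(1 − 487/18291·(0.984300+0.939500+0.927300+0.912100+0.870200))/(1+487/18291) = 8539/10000 ≈ 0.853900
step 7 [3.5y] zero: DF = P = 4157/5000 ≈ 0.831400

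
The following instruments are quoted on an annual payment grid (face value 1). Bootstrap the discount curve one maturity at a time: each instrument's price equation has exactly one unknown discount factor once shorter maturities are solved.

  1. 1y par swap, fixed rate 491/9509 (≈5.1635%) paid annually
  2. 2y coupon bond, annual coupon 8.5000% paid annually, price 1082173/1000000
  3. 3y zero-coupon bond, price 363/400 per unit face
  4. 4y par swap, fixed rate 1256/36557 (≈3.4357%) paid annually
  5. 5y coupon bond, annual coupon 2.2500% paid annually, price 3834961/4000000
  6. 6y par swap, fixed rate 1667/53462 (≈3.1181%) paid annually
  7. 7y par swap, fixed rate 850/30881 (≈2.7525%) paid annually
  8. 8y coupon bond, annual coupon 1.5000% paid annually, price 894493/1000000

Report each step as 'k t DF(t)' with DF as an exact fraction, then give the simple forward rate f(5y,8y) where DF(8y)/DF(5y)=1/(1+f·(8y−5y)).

1 1 9509/10000
2 2 9229/10000
3 3 363/400
4 4 1093/1250
5 5 2143/2500
6 6 8333/10000
7 7 83/100
8 8 79/100
f(5y,8y) = ((2143/2500)/(79/100) − 1)/(3) = 56/1975 ≈ 2.8354%

step 1 [1y] swap r/1=491/9509: DF=(1 − 491/9509·(0))/(1+491/9509) = 9509/10000 ≈ 0.950900
step 2 [2y] bond c/1=17/200: DF=(1082173/1000000 − 17/200·(0.950900))/(1+17/200) = 9229/10000 ≈ 0.922900
step 3 [3y] zero: DF = P = 363/400 ≈ 0.907500
step 4 [4y] swap r/1=1256/36557: DF=(1 − 1256/36557·(0.950900+0.922900+0.907500))/(1+1256/36557) = 1093/1250 ≈ 0.874400
step 5 [5y] bond c/1=9/400: DF=(3834961/4000000 − 9/400·(0.950900+0.922900+0.907500+0.874400))/(1+9/400) = 2143/2500 ≈ 0.857200
step 6 [6y] swap r/1=1667/53462: DF=(1 − 1667/53462·(0.950900+0.922900+0.907500+0.874400+0.857200))/(1+1667/53462) = 8333/10000 ≈ 0.833300
step 7 [7y] swap r/1=850/30881: DF=(1 − 850/30881·(0.950900+0.922900+0.907500+0.874400+0.857200+0.833300))/(1+850/30881) = 83/100 ≈ 0.830000
step 8 [8y] bond c/1=3/200: DF=(894493/1000000 − 3/200·(0.950900+0.922900+0.907500+0.874400+0.857200+0.833300+0.830000))/(1+3/200) = 79/100 ≈ 0.790000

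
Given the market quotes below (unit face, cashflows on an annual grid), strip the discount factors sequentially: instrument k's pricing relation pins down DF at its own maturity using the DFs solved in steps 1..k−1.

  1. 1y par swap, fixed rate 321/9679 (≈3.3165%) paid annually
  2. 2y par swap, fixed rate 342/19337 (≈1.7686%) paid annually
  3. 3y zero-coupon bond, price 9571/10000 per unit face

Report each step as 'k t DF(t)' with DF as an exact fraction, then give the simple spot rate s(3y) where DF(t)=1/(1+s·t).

step 1 [1y] swap r/1=321/9679: DF=(1 − 321/9679·(0))/(1+321/9679) = 9679/10000 ≈ 0.967900
step 2 [2y] swap r/1=342/19337: DF=(1 − 342/19337·(0.967900))/(1+342/19337) = 4829/5000 ≈ 0.965800
step 3 [3y] zero: DF = P = 9571/10000 ≈ 0.957100

1 1 9679/10000
2 2 4829/5000
3 3 9571/10000
s(3y) = (1/(9571/10000) − 1)/(3) = 143/9571 ≈ 1.4941%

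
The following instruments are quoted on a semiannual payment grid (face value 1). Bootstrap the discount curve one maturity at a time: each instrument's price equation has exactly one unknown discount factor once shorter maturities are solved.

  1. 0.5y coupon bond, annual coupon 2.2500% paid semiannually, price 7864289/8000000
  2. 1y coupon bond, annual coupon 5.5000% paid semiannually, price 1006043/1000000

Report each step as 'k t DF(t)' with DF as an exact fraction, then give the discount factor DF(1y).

1 1/2 9721/10000
2 1 9531/10000
DF(1y) = 9531/10000 ≈ 0.953100

step 1 [0.5y] bond c/2=9/800: DF=(7864289/8000000 − 9/800·(0))/(1+9/800) = 9721/10000 ≈ 0.972100
step 2 [1y] bond c/2=11/400: DF=(1006043/1000000 − 11/400·(0.972100))/(1+11/400) = 9531/10000 ≈ 0.953100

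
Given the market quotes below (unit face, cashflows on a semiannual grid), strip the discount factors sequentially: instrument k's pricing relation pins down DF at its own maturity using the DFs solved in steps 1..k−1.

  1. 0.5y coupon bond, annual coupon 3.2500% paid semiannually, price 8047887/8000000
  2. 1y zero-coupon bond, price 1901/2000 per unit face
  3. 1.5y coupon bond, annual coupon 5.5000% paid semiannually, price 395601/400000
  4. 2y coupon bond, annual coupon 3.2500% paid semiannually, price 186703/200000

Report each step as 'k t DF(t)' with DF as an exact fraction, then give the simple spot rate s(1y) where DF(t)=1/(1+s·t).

step 1 [0.5y] bond c/2=13/800: DF=(8047887/8000000 − 13/800·(0))/(1+13/800) = 9899/10000 ≈ 0.989900
step 2 [1y] zero: DF = P = 1901/2000 ≈ 0.950500
step 3 [1.5y] bond c/2=11/400: DF=(395601/400000 − 11/400·(0.989900+0.950500))/(1+11/400) = 4553/5000 ≈ 0.910600
step 4 [2y] bond c/2=13/800: DF=(186703/200000 − 13/800·(0.989900+0.950500+0.910600))/(1+13/800) = 873/1000 ≈ 0.873000

1 1/2 9899/10000
2 1 1901/2000
3 3/2 4553/5000
4 2 873/1000
s(1y) = (1/(1901/2000) − 1)/(1) = 99/1901 ≈ 5.2078%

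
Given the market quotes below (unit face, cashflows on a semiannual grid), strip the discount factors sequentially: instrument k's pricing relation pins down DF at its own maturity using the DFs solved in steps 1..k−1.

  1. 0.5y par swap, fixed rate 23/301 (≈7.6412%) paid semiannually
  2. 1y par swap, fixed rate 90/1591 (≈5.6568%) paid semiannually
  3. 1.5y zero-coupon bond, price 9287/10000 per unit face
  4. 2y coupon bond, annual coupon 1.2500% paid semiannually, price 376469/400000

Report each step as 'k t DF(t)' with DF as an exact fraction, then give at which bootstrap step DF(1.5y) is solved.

step 1 [0.5y] swap r/2=23/602: DF=(1 − 23/602·(0))/(1+23/602) = 602/625 ≈ 0.963200
step 2 [1y] swap r/2=45/1591: DF=(1 − 45/1591·(0.963200))/(1+45/1591) = 473/500 ≈ 0.946000
step 3 [1.5y] zero: DF = P = 9287/10000 ≈ 0.928700
step 4 [2y] bond c/2=1/160: DF=(376469/400000 − 1/160·(0.963200+0.946000+0.928700))/(1+1/160) = 9177/10000 ≈ 0.917700

1 1/2 602/625
2 1 473/500
3 3/2 9287/10000
4 2 9177/10000
DF(1.5y) is solved at step 3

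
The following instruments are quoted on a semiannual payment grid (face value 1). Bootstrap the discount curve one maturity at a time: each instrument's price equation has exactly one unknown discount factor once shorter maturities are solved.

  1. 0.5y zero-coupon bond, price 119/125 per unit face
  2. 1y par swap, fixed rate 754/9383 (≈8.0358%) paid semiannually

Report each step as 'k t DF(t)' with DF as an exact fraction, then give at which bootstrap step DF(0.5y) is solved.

1 1/2 119/125
2 1 4623/5000
DF(0.5y) is solved at step 1

step 1 [0.5y] zero: DF = P = 119/125 ≈ 0.952000
step 2 [1y] swap r/2=377/9383: DF=(1 − 377/9383·(0.952000))/(1+377/9383) = 4623/5000 ≈ 0.924600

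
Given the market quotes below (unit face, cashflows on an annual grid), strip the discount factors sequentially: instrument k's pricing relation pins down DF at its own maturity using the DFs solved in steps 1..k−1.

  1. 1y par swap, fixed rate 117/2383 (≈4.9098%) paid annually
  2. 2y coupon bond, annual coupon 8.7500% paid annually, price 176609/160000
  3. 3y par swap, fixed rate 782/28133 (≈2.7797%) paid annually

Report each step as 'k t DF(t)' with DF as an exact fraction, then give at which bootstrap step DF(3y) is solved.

step 1 [1y] swap r/1=117/2383: DF=(1 − 117/2383·(0))/(1+117/2383) = 2383/2500 ≈ 0.953200
step 2 [2y] bond c/1=7/80: DF=(176609/160000 − 7/80·(0.953200))/(1+7/80) = 9383/10000 ≈ 0.938300
step 3 [3y] swap r/1=782/28133: DF=(1 − 782/28133·(0.953200+0.938300))/(1+782/28133) = 4609/5000 ≈ 0.921800

1 1 2383/2500
2 2 9383/10000
3 3 4609/5000
DF(3y) is solved at step 3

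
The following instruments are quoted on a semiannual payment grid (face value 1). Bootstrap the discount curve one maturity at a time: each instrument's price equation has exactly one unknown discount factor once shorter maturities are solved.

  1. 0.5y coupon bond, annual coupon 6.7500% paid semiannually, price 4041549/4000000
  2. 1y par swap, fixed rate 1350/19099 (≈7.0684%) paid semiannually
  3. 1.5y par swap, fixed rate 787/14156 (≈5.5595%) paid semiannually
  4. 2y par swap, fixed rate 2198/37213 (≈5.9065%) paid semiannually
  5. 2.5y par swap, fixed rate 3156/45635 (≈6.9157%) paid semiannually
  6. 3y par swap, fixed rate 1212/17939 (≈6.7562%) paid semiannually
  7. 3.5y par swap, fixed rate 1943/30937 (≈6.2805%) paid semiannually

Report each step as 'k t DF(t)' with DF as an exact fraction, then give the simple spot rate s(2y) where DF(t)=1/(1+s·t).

1 1/2 4887/5000
2 1 373/400
3 3/2 9213/10000
4 2 8901/10000
5 5/2 4211/5000
6 3 4091/5000
7 7/2 8057/10000
s(2y) = (1/(8901/10000) − 1)/(2) = 1099/17802 ≈ 6.1735%

step 1 [0.5y] bond c/2=27/800: DF=(4041549/4000000 − 27/800·(0))/(1+27/800) = 4887/5000 ≈ 0.977400
step 2 [1y] swap r/2=675/19099: DF=(1 − 675/19099·(0.977400))/(1+675/19099) = 373/400 ≈ 0.932500
step 3 [1.5y] swap r/2=787/28312: DF=(1 − 787/28312·(0.977400+0.932500))/(1+787/28312) = 9213/10000 ≈ 0.921300
step 4 [2y] swap r/2=1099/37213: DF=(1 − 1099/37213·(0.977400+0.932500+0.921300))/(1+1099/37213) = 8901/10000 ≈ 0.890100
step 5 [2.5y] swap r/2=1578/45635: DF=(1 − 1578/45635·(0.977400+0.932500+0.921300+0.890100))/(1+1578/45635) = 4211/5000 ≈ 0.842200
step 6 [3y] swap r/2=606/17939: DF=(1 − 606/17939·(0.977400+0.932500+0.921300+0.890100+0.842200))/(1+606/17939) = 4091/5000 ≈ 0.818200
step 7 [3.5y] swap r/2=1943/61874: DF=(1 − 1943/61874·(0.977400+0.932500+0.921300+0.890100+0.842200+0.818200))/(1+1943/61874) = 8057/10000 ≈ 0.805700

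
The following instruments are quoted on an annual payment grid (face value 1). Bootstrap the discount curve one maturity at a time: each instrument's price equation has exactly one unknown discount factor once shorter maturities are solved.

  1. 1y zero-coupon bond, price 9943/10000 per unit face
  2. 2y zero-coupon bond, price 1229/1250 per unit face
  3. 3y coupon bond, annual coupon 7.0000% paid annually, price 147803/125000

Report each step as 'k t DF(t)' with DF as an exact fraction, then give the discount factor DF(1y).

1 1 9943/10000
2 2 1229/1250
3 3 9757/10000
DF(1y) = 9943/10000 ≈ 0.994300

step 1 [1y] zero: DF = P = 9943/10000 ≈ 0.994300
step 2 [2y] zero: DF = P = 1229/1250 ≈ 0.983200
step 3 [3y] bond c/1=7/100: DF=(147803/125000 − 7/100·(0.994300+0.983200))/(1+7/100) = 9757/10000 ≈ 0.975700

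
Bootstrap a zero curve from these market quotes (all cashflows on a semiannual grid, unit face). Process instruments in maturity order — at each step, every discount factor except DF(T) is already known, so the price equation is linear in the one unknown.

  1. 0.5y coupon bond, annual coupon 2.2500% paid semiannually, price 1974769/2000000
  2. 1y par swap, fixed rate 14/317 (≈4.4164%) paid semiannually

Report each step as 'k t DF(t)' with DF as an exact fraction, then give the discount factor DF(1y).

step 1 [0.5y] bond c/2=9/800: DF=(1974769/2000000 − 9/800·(0))/(1+9/800) = 2441/2500 ≈ 0.976400
step 2 [1y] swap r/2=7/317: DF=(1 − 7/317·(0.976400))/(1+7/317) = 9573/10000 ≈ 0.957300

1 1/2 2441/2500
2 1 9573/10000
DF(1y) = 9573/10000 ≈ 0.957300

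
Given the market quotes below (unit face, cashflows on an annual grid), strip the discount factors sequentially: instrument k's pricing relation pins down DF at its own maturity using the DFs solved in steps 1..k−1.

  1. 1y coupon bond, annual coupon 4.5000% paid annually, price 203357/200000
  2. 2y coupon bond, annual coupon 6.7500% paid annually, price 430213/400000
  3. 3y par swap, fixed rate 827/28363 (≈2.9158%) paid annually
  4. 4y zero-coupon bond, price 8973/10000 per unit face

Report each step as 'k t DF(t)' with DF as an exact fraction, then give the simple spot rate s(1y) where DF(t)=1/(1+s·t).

step 1 [1y] bond c/1=9/200: DF=(203357/200000 − 9/200·(0))/(1+9/200) = 973/1000 ≈ 0.973000
step 2 [2y] bond c/1=27/400: DF=(430213/400000 − 27/400·(0.973000))/(1+27/400) = 473/500 ≈ 0.946000
step 3 [3y] swap r/1=827/28363: DF=(1 − 827/28363·(0.973000+0.946000))/(1+827/28363) = 9173/10000 ≈ 0.917300
step 4 [4y] zero: DF = P = 8973/10000 ≈ 0.897300

1 1 973/1000
2 2 473/500
3 3 9173/10000
4 4 8973/10000
s(1y) = (1/(973/1000) − 1)/(1) = 27/973 ≈ 2.7749%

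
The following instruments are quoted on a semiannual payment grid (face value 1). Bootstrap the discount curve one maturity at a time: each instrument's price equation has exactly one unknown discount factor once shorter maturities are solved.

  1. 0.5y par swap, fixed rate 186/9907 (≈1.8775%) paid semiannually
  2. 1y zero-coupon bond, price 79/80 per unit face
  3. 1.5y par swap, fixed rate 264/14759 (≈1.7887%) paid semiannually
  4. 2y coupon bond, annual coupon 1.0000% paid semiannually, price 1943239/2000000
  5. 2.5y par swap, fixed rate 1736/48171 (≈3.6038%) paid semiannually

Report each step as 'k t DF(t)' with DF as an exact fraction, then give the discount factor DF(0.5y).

step 1 [0.5y] swap r/2=93/9907: DF=(1 − 93/9907·(0))/(1+93/9907) = 9907/10000 ≈ 0.990700
step 2 [1y] zero: DF = P = 79/80 ≈ 0.987500
step 3 [1.5y] swap r/2=132/14759: DF=(1 − 132/14759·(0.990700+0.987500))/(1+132/14759) = 1217/1250 ≈ 0.973600
step 4 [2y] bond c/2=1/200: DF=(1943239/2000000 − 1/200·(0.990700+0.987500+0.973600))/(1+1/200) = 9521/10000 ≈ 0.952100
step 5 [2.5y] swap r/2=868/48171: DF=(1 − 868/48171·(0.990700+0.987500+0.973600+0.952100))/(1+868/48171) = 2283/2500 ≈ 0.913200

1 1/2 9907/10000
2 1 79/80
3 3/2 1217/1250
4 2 9521/10000
5 5/2 2283/2500
DF(0.5y) = 9907/10000 ≈ 0.990700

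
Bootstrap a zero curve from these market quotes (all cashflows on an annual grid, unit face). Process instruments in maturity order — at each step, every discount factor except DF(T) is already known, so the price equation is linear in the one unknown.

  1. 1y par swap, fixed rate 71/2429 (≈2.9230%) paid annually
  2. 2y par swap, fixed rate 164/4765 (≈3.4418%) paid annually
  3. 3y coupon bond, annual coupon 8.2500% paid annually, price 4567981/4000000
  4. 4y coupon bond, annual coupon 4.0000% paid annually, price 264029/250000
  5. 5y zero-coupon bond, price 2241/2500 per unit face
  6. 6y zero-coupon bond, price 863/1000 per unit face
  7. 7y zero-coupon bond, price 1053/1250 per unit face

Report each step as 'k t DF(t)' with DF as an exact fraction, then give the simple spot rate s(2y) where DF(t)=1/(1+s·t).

1 1 2429/2500
2 2 584/625
3 3 9097/10000
4 4 567/625
5 5 2241/2500
6 6 863/1000
7 7 1053/1250
s(2y) = (1/(584/625) − 1)/(2) = 41/1168 ≈ 3.5103%

step 1 [1y] swap r/1=71/2429: DF=(1 − 71/2429·(0))/(1+71/2429) = 2429/2500 ≈ 0.971600
step 2 [2y] swap r/1=164/4765: DF=(1 − 164/4765·(0.971600))/(1+164/4765) = 584/625 ≈ 0.934400
step 3 [3y] bond c/1=33/400: DF=(4567981/4000000 − 33/400·(0.971600+0.934400))/(1+33/400) = 9097/10000 ≈ 0.909700
step 4 [4y] bond c/1=1/25: DF=(264029/250000 − 1/25·(0.971600+0.934400+0.909700))/(1+1/25) = 567/625 ≈ 0.907200
step 5 [5y] zero: DF = P = 2241/2500 ≈ 0.896400
step 6 [6y] zero: DF = P = 863/1000 ≈ 0.863000
step 7 [7y] zero: DF = P = 1053/1250 ≈ 0.842400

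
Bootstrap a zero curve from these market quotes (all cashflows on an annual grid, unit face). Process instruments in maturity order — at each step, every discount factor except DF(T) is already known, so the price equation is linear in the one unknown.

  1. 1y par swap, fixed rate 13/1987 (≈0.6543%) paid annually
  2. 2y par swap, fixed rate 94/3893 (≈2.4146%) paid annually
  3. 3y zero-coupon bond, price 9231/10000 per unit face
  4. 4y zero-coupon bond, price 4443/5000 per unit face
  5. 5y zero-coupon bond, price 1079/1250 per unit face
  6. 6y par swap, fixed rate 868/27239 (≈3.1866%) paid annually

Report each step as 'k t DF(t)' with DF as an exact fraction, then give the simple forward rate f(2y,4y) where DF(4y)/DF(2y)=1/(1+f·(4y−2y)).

1 1 1987/2000
2 2 953/1000
3 3 9231/10000
4 4 4443/5000
5 5 1079/1250
6 6 1033/1250
f(2y,4y) = ((953/1000)/(4443/5000) − 1)/(2) = 161/4443 ≈ 3.6237%

step 1 [1y] swap r/1=13/1987: DF=(1 − 13/1987·(0))/(1+13/1987) = 1987/2000 ≈ 0.993500
step 2 [2y] swap r/1=94/3893: DF=(1 − 94/3893·(0.993500))/(1+94/3893) = 953/1000 ≈ 0.953000
step 3 [3y] zero: DF = P = 9231/10000 ≈ 0.923100
step 4 [4y] zero: DF = P = 4443/5000 ≈ 0.888600
step 5 [5y] zero: DF = P = 1079/1250 ≈ 0.863200
step 6 [6y] swap r/1=868/27239: DF=(1 − 868/27239·(0.993500+0.953000+0.923100+0.888600+0.863200))/(1+868/27239) = 1033/1250 ≈ 0.826400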